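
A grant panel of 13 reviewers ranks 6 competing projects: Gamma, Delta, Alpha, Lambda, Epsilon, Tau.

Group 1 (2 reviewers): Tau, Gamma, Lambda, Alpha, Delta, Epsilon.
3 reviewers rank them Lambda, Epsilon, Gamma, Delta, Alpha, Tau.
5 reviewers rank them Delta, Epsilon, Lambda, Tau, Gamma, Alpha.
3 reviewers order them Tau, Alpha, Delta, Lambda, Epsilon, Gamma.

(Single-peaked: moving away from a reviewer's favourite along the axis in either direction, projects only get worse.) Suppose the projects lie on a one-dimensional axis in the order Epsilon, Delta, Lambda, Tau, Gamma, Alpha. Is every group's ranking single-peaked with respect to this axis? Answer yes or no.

no

Axis positions: Epsilon=1, Delta=2, Lambda=3, Tau=4, Gamma=5, Alpha=6.
Group 1 (peak Tau at position 4): ranking walks positions 4-5-3-6-2-1, expanding outward from the peak — single-peaked.
Group 2: ranking walks positions 3-1-5-2-6-4; Epsilon is ranked above Delta even though Delta lies between Epsilon and the peak Lambda on the axis — preferences dip and rise again. Not single-peaked.
Group 3 (peak Delta at position 2): ranking walks positions 2-1-3-4-5-6, expanding outward from the peak — single-peaked.
Group 4: ranking walks positions 4-6-2-3-1-5; Alpha is ranked above Gamma even though Gamma lies between Alpha and the peak Tau on the axis — preferences dip and rise again. Not single-peaked.
Group 2 violates single-peakedness, so the profile is not single-peaked on this axis.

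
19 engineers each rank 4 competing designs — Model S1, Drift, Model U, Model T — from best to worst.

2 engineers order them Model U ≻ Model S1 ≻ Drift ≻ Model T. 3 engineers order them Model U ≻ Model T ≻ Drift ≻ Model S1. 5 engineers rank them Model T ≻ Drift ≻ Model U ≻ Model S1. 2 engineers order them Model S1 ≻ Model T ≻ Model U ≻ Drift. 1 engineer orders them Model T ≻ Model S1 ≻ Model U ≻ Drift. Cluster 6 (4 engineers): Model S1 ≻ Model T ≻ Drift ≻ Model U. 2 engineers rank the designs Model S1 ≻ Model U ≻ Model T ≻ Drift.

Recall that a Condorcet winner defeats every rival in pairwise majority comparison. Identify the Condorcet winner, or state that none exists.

Head-to-head results (19 engineers):
Model S1 vs Drift: Model S1, 11–8.
Model S1 vs Model U: Model U, 10–9.
Model S1 vs Model T: Model S1, 10–9.
Drift vs Model U: Model U wins 10–9.
Drift vs Model T: Model T wins 17–2.
Model U–Model T: Model T 12–7.
Every design loses at least once (Model S1 loses to Model U; Drift loses to Model S1; Model U loses to Model T; Model T loses to Model S1). The majority relation contains the cycle Model S1 beats Model T beats Model U beats Model S1, so there is no Condorcet winner.

none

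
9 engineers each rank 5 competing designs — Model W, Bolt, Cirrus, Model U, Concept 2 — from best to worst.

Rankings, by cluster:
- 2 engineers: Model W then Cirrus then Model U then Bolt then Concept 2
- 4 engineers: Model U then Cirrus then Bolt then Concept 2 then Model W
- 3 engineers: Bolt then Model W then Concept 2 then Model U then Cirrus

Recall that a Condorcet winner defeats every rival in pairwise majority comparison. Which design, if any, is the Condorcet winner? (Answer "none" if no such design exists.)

none

Head-to-head results (9 engineers):
Model W vs Bolt: Bolt wins 7–2.
Model W–Cirrus: Model W 5–4.
Model W vs Model U: Model W, 5–4.
Model W–Concept 2: Model W 5–4.
Bolt–Cirrus: Cirrus 6–3.
Bolt vs Model U: 3 to 6, Model U.
Bolt vs Concept 2: 2+4+3 = 9 for Bolt, 0 for Concept 2 — Bolt by 9–0.
Cirrus vs Model U: 2 to 7, Model U.
Cirrus vs Concept 2: Cirrus is ranked higher on 2+4 = 6 ballots, Concept 2 on 3. Cirrus wins 6–3.
Model U vs Concept 2: Model U, 6–3.
Each design drops at least one matchup (Model W loses to Bolt; Bolt loses to Cirrus; Cirrus loses to Model W; Model U loses to Model W; Concept 2 loses to Model W); the cycle Model W → Cirrus → Bolt → Model W rules out a Condorcet winner.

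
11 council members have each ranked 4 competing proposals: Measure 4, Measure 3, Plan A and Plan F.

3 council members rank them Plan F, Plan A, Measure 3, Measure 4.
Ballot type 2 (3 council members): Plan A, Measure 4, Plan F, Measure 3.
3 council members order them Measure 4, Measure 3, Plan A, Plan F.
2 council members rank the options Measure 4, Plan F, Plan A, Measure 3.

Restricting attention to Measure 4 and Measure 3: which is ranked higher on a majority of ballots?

Ballots ranking Measure 4 above Measure 3: 3 + 3 + 2 = 8.
Ballots ranking Measure 3 above Measure 4: 11 − 8 = 3.
Measure 4 wins the head-to-head 8–3.

Measure 4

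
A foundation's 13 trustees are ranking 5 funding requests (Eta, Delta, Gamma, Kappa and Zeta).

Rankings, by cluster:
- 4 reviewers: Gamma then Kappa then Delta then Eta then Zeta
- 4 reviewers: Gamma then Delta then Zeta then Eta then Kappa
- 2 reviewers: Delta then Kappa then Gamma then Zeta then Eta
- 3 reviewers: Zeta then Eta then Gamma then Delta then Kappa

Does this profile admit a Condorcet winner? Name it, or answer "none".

Gamma

Head-to-head results (13 reviewers):
Eta vs Delta: Delta wins 10–3.
Eta vs Gamma: 3 to 10, Gamma.
Eta vs Kappa: Eta, 7–6.
Eta vs Zeta: Zeta wins 9–4.
Delta vs Gamma: 2 to 11, Gamma.
Delta vs Kappa: 9 to 4, Delta.
Delta vs Zeta: Delta is ranked higher on 4+4+2 = 10 ballots, Zeta on 3. Delta wins 10–3.
Gamma vs Kappa: Gamma, 11–2.
Gamma vs Zeta: Gamma wins 10–3.
Kappa vs Zeta: Kappa is ranked higher on 4+2 = 6 ballots, Zeta on 7. Zeta wins 7–6.
Gamma beats each of Eta, Delta, Kappa, Zeta — Gamma is the Condorcet winner.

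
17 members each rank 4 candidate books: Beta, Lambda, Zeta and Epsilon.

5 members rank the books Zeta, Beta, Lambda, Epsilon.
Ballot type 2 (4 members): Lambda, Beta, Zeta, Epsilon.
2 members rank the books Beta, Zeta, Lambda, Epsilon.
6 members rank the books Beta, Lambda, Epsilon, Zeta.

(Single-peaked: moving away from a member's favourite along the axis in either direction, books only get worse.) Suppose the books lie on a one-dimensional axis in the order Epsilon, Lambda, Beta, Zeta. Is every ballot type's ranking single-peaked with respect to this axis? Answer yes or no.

yes

Axis positions: Epsilon=1, Lambda=2, Beta=3, Zeta=4.
Ballot type 1 (peak Zeta at position 4): ranking walks positions 4-3-2-1, expanding outward from the peak — single-peaked.
Ballot type 2 (peak Lambda at position 2): ranking walks positions 2-3-4-1, expanding outward from the peak — single-peaked.
Ballot type 3 (peak Beta at position 3): ranking walks positions 3-4-2-1, expanding outward from the peak — single-peaked.
Ballot type 4 (peak Beta at position 3): ranking walks positions 3-2-1-4, expanding outward from the peak — single-peaked.
Every ranking is single-peaked on this axis.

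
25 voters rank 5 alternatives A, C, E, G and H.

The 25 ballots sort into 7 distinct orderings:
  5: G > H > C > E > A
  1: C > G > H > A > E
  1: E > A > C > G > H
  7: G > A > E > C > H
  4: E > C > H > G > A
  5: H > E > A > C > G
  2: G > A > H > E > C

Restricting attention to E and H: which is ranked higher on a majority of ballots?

Ballots ranking E above H: 1 + 7 + 4 = 12.
Ballots ranking H above E: 25 − 12 = 13.
H wins the head-to-head 13–12.

H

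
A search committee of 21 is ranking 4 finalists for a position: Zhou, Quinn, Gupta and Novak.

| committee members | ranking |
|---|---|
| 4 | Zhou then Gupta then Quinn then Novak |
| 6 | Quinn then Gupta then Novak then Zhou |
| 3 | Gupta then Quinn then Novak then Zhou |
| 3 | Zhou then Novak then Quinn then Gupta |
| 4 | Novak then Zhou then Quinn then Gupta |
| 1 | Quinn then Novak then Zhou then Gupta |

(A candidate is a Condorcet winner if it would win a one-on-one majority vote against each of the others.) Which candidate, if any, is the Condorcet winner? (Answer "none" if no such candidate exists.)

none

Head-to-head results (21 committee members):
Zhou vs Quinn: 11 to 10, Zhou.
Zhou vs Gupta: 4+3+4+1 = 12 for Zhou, 9 for Gupta — Zhou by 12–9.
Zhou vs Novak: 7 to 14, Novak.
Quinn vs Gupta: 14 to 7, Quinn.
Quinn vs Novak: 14 to 7, Quinn.
Gupta vs Novak: 13 to 8, Gupta.
No candidate is unbeaten: Zhou loses to Novak; Quinn loses to Zhou; Gupta loses to Zhou; Novak loses to Quinn. In particular Zhou → Quinn → Novak → Zhou is a majority cycle — no Condorcet winner exists.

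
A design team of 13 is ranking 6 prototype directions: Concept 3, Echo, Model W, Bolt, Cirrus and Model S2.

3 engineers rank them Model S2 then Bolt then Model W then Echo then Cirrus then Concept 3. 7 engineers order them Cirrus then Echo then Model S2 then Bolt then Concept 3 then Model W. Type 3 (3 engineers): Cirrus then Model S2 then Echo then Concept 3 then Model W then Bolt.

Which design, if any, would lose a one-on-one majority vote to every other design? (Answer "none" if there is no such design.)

Pairwise majorities:
Concept 3 vs Echo: Concept 3 preferred on 0 ballots; Echo wins 13–0.
Concept 3 vs Model W: Concept 3, 10–3.
Concept 3 vs Bolt: Bolt wins 10–3.
Concept 3–Cirrus: Cirrus 13–0.
Concept 3 vs Model S2: 0 for Concept 3, 13 for Model S2 — Model S2 by 13–0.
Echo–Model W: Echo 10–3.
Echo–Bolt: Echo 10–3.
Echo vs Cirrus: 3 to 10, Cirrus.
Echo vs Model S2: Echo is ranked higher on 7 ballots, Model S2 on 6. Echo wins 7–6.
Model W vs Bolt: Bolt wins 10–3.
Model W vs Cirrus: 3 for Model W, 10 for Cirrus — Cirrus by 10–3.
Model W vs Model S2: Model W is ranked higher on 0 ballots, Model S2 on 13. Model S2 wins 13–0.
Bolt vs Cirrus: Bolt preferred on 3 ballots; Cirrus wins 10–3.
Bolt vs Model S2: 0 for Bolt, 13 for Model S2 — Model S2 by 13–0.
Cirrus vs Model S2: Cirrus wins 10–3.
Model W is beaten in every head-to-head and is the Condorcet loser.

Model W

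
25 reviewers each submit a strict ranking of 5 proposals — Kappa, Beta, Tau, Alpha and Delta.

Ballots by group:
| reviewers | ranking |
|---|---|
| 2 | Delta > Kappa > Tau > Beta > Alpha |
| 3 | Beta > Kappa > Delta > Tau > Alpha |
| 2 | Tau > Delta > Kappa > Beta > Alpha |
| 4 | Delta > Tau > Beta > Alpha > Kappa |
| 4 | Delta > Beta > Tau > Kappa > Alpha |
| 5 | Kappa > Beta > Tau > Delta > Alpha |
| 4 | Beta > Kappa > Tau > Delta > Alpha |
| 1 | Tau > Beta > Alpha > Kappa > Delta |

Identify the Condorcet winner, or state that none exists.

Beta

Check each pair by majority over 25 ballots:
Kappa vs Beta: Beta wins 16–9.
Kappa vs Tau: Kappa wins 14–11.
Kappa vs Alpha: Kappa, 20–5.
Kappa vs Delta: Kappa, 13–12.
Beta–Tau: Beta 16–9.
Beta–Alpha: Beta 25–0.
Beta vs Delta: Beta wins 13–12.
Tau–Alpha: Tau 25–0.
Tau vs Delta: Delta, 13–12.
Alpha vs Delta: Delta wins 24–1.
Only Beta has no losses; Beta is the Condorcet winner.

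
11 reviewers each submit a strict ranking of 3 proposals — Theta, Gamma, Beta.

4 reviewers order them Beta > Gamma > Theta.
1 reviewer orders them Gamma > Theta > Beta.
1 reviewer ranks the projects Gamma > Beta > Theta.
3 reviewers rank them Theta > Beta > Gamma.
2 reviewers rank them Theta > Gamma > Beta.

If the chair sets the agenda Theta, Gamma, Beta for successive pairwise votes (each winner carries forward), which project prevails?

Beta

Round 1: Theta vs Gamma — 5–6, Gamma advances.
Round 2: Gamma vs Beta — 4–7, Beta advances.
Beta survives the agenda.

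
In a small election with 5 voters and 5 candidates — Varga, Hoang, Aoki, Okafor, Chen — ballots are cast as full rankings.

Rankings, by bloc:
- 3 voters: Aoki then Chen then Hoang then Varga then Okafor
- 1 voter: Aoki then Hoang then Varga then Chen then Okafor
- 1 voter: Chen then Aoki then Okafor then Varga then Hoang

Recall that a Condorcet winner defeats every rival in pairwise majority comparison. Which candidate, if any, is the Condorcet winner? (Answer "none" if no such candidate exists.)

Aoki

Head-to-head results (5 voters):
Varga vs Hoang: 1 for Varga, 4 for Hoang — Hoang by 4–1.
Varga vs Aoki: Varga is ranked higher on 0 ballots, Aoki on 5. Aoki wins 5–0.
Varga vs Okafor: Varga is ranked higher on 3+1 = 4 ballots, Okafor on 1. Varga wins 4–1.
Varga vs Chen: Varga is ranked higher on 1 ballot, Chen on 4. Chen wins 4–1.
Hoang vs Aoki: Hoang is ranked higher on 0 ballots, Aoki on 5. Aoki wins 5–0.
Hoang vs Okafor: Hoang preferred on 3+1 = 4 ballots; Hoang wins 4–1.
Hoang vs Chen: 1 for Hoang, 4 for Chen — Chen by 4–1.
Aoki vs Okafor: 3+1+1 = 5 for Aoki, 0 for Okafor — Aoki by 5–0.
Aoki vs Chen: 3+1 = 4 for Aoki, 1 for Chen — Aoki by 4–1.
Okafor vs Chen: Okafor preferred on 0 ballots; Chen wins 5–0.
Aoki wins every pairwise contest, so Aoki is the Condorcet winner.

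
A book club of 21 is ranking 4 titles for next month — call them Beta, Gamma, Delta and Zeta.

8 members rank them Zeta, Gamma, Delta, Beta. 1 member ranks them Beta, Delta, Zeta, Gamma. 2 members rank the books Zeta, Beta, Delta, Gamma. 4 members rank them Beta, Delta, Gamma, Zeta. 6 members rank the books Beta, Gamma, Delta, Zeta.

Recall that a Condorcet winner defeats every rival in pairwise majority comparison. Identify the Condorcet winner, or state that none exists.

Pairwise majorities:
Beta vs Gamma: Beta, 13–8.
Beta–Delta: Beta 13–8.
Beta vs Zeta: Beta preferred on 1+4+6 = 11 ballots; Beta wins 11–10.
Gamma–Delta: Gamma 14–7.
Gamma vs Zeta: Gamma preferred on 4+6 = 10 ballots; Zeta wins 11–10.
Delta vs Zeta: Delta is ranked higher on 1+4+6 = 11 ballots, Zeta on 10. Delta wins 11–10.
Beta wins every pairwise contest, so Beta is the Condorcet winner.

Beta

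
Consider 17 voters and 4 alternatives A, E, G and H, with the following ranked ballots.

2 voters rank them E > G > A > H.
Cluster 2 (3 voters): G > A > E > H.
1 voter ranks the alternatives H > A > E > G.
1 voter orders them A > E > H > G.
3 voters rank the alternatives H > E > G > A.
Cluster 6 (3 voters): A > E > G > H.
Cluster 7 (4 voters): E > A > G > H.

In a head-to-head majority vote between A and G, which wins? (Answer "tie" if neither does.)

Ballots ranking A above G: 1 + 1 + 3 + 4 = 9.
Ballots ranking G above A: 17 − 9 = 8.
A wins the head-to-head 9–8.

A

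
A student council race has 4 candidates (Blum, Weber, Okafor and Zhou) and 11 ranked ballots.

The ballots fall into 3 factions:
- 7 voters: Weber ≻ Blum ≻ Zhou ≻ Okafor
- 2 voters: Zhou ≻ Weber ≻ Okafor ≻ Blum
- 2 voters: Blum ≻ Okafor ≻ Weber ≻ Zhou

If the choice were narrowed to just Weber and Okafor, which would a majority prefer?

Ballots ranking Weber above Okafor: 7 + 2 = 9.
Ballots ranking Okafor above Weber: 11 − 9 = 2.
Weber wins the head-to-head 9–2.

Weber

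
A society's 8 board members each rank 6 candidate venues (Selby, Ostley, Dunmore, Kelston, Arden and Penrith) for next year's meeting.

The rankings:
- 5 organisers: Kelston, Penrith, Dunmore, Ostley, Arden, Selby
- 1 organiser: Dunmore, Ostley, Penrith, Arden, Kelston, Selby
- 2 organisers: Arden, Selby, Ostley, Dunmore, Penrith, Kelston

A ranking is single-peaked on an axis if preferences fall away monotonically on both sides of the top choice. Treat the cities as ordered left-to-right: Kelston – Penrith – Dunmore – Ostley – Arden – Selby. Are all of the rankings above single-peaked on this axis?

yes

Axis positions: Kelston=1, Penrith=2, Dunmore=3, Ostley=4, Arden=5, Selby=6.
Bloc 1 (peak Kelston at position 1): ranking walks positions 1-2-3-4-5-6, expanding outward from the peak — single-peaked.
Bloc 2 (peak Dunmore at position 3): ranking walks positions 3-4-2-5-1-6, expanding outward from the peak — single-peaked.
Bloc 3 (peak Arden at position 5): ranking walks positions 5-6-4-3-2-1, expanding outward from the peak — single-peaked.
Every ranking is single-peaked on this axis.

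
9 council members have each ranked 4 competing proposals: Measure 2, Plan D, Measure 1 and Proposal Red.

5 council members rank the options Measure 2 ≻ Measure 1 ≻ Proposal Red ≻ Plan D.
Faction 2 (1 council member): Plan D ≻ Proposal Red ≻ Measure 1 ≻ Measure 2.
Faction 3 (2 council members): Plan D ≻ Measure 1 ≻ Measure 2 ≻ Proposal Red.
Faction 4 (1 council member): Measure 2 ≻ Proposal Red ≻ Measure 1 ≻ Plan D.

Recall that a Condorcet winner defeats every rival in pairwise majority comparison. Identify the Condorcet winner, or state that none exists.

Head-to-head results (9 council members):
Measure 2 vs Plan D: Measure 2 preferred on 5+1 = 6 ballots; Measure 2 wins 6–3.
Measure 2 vs Measure 1: 6 to 3, Measure 2.
Measure 2 vs Proposal Red: 8 to 1, Measure 2.
Plan D vs Measure 1: Plan D is ranked higher on 1+2 = 3 ballots, Measure 1 on 6. Measure 1 wins 6–3.
Plan D vs Proposal Red: Plan D preferred on 1+2 = 3 ballots; Proposal Red wins 6–3.
Measure 1 vs Proposal Red: 5+2 = 7 for Measure 1, 2 for Proposal Red — Measure 1 by 7–2.
Measure 2 beats each of Plan D, Measure 1, Proposal Red — Measure 2 is the Condorcet winner.

Measure 2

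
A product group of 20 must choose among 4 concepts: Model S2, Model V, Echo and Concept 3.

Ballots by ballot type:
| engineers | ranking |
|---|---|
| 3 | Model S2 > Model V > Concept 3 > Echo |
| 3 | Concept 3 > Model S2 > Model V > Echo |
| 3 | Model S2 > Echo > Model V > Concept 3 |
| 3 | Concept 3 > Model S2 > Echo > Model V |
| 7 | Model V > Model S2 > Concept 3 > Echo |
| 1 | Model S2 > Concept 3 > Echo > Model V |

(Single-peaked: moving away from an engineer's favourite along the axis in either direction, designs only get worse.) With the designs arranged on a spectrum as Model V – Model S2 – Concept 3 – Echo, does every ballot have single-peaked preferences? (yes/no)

no

Axis positions: Model V=1, Model S2=2, Concept 3=3, Echo=4.
Ballot type 1 (peak Model S2 at position 2): ranking walks positions 2-1-3-4, expanding outward from the peak — single-peaked.
Ballot type 2 (peak Concept 3 at position 3): ranking walks positions 3-2-1-4, expanding outward from the peak — single-peaked.
Ballot type 3: ranking walks positions 2-4-1-3; Echo is ranked above Concept 3 even though Concept 3 lies between Echo and the peak Model S2 on the axis — preferences dip and rise again. Not single-peaked.
Ballot type 4 (peak Concept 3 at position 3): ranking walks positions 3-2-4-1, expanding outward from the peak — single-peaked.
Ballot type 5 (peak Model V at position 1): ranking walks positions 1-2-3-4, expanding outward from the peak — single-peaked.
Ballot type 6 (peak Model S2 at position 2): ranking walks positions 2-3-4-1, expanding outward from the peak — single-peaked.
Ballot type 3 violates single-peakedness, so the profile is not single-peaked on this axis.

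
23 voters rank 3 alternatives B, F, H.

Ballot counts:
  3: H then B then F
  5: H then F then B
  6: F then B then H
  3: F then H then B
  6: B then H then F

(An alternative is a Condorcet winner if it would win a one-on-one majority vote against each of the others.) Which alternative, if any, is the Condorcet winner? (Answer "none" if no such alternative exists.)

Head-to-head results (23 voters):
B vs F: F wins 14–9.
B–H: B 12–11.
F vs H: H, 14–9.
Every alternative loses at least once (B loses to F; F loses to H; H loses to B). The majority relation contains the cycle B → H → F → B, so there is no Condorcet winner.

none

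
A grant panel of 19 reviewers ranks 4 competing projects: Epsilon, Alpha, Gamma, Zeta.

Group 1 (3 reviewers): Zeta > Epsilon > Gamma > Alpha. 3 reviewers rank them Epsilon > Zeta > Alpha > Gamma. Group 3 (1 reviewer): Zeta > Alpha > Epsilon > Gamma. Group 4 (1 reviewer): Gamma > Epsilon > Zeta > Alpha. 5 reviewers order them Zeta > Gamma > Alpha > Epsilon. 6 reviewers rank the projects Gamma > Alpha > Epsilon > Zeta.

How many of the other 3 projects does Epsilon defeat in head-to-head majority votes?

Epsilon against each rival (19 reviewers):
Epsilon–Alpha: Alpha 12–7.
Epsilon–Gamma: Gamma 12–7.
Epsilon vs Zeta: 10 to 9, Epsilon.
Epsilon beats Zeta; loses to Alpha, Gamma — 1 pairwise win.

1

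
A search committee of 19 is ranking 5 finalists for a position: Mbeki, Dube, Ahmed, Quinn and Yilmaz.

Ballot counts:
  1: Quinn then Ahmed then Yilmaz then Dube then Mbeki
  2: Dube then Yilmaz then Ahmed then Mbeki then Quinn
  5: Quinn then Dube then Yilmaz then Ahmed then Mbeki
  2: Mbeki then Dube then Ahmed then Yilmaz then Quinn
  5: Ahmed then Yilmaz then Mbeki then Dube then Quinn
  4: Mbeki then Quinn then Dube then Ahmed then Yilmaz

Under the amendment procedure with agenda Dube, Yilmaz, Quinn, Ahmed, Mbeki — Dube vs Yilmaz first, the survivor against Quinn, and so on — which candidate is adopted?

Mbeki

Round 1: Dube vs Yilmaz — 13–6, Dube advances.
Round 2: Dube vs Quinn — 9–10, Quinn advances.
Round 3: Quinn vs Ahmed — 10–9, Quinn advances.
Round 4: Quinn vs Mbeki — 6–13, Mbeki advances.
The agenda winner is Mbeki.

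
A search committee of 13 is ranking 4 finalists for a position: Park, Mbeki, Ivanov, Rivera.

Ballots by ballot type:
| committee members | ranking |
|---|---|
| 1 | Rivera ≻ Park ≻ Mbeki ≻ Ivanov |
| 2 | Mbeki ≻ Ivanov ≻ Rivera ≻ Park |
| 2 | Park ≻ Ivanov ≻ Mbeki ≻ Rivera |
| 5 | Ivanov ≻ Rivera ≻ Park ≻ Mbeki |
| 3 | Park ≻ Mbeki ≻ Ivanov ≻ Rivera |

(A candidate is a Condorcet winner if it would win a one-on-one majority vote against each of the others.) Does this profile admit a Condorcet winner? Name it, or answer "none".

Ivanov

Check each pair by majority over 13 ballots:
Park vs Mbeki: Park, 11–2.
Park–Ivanov: Ivanov 7–6.
Park vs Rivera: Rivera wins 8–5.
Mbeki–Ivanov: Ivanov 7–6.
Mbeki vs Rivera: Mbeki wins 7–6.
Ivanov vs Rivera: Ivanov, 12–1.
Ivanov wins every pairwise contest, so Ivanov is the Condorcet winner.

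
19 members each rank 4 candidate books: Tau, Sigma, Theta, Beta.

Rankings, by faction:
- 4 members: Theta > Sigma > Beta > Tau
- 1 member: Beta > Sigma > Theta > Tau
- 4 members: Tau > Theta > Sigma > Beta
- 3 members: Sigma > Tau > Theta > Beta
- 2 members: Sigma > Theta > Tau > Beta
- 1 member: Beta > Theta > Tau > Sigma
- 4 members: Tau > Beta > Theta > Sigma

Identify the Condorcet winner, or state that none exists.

none

Pairwise majorities:
Tau vs Sigma: Sigma wins 10–9.
Tau–Theta: Tau 11–8.
Tau–Beta: Tau 13–6.
Sigma vs Theta: Theta wins 13–6.
Sigma vs Beta: Sigma, 13–6.
Theta vs Beta: Theta, 13–6.
Each book drops at least one matchup (Tau loses to Sigma; Sigma loses to Theta; Theta loses to Tau; Beta loses to Tau); the cycle Tau > Theta > Sigma > Tau rules out a Condorcet winner.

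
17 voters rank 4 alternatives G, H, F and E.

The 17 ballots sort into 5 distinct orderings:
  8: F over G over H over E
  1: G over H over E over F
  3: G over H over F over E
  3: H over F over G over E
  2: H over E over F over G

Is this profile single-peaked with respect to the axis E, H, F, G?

Axis positions: E=1, H=2, F=3, G=4.
Ballot type 1 (peak F at position 3): ranking walks positions 3-4-2-1, expanding outward from the peak — single-peaked.
Ballot type 2: ranking walks positions 4-2-1-3; H is ranked above F even though F lies between H and the peak G on the axis — preferences dip and rise again. Not single-peaked.
Ballot type 3: ranking walks positions 4-2-3-1; H is ranked above F even though F lies between H and the peak G on the axis — preferences dip and rise again. Not single-peaked.
Ballot type 4 (peak H at position 2): ranking walks positions 2-3-4-1, expanding outward from the peak — single-peaked.
Ballot type 5 (peak H at position 2): ranking walks positions 2-1-3-4, expanding outward from the peak — single-peaked.
Ballot type 2 violates single-peakedness, so the profile is not single-peaked on this axis.

no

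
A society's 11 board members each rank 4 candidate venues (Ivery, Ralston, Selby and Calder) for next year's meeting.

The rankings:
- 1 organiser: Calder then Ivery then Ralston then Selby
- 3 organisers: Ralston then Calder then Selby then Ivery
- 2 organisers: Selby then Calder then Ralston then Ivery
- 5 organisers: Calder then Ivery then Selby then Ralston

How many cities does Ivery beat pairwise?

Ivery against each rival (11 organisers):
Ivery vs Ralston: 1+5 = 6 for Ivery, 5 for Ralston — Ivery by 6–5.
Ivery vs Selby: Ivery preferred on 1+5 = 6 ballots; Ivery wins 6–5.
Ivery vs Calder: 0 for Ivery, 11 for Calder — Calder by 11–0.
Ivery beats Ralston, Selby; loses to Calder — 2 pairwise wins.

2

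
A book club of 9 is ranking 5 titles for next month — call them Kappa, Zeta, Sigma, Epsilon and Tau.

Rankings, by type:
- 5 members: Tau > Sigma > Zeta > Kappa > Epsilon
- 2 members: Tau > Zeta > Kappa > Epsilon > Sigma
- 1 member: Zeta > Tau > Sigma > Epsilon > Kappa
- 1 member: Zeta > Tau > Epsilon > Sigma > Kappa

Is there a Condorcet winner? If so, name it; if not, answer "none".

Head-to-head results (9 members):
Kappa vs Zeta: 0 for Kappa, 9 for Zeta — Zeta by 9–0.
Kappa vs Sigma: Kappa is ranked higher on 2 ballots, Sigma on 7. Sigma wins 7–2.
Kappa vs Epsilon: 7 to 2, Kappa.
Kappa vs Tau: Kappa is ranked higher on 0 ballots, Tau on 9. Tau wins 9–0.
Zeta vs Sigma: Zeta is ranked higher on 2+1+1 = 4 ballots, Sigma on 5. Sigma wins 5–4.
Zeta vs Epsilon: 9 to 0, Zeta.
Zeta vs Tau: Zeta preferred on 1+1 = 2 ballots; Tau wins 7–2.
Sigma vs Epsilon: 5+1 = 6 for Sigma, 3 for Epsilon — Sigma by 6–3.
Sigma vs Tau: Sigma is ranked higher on 0 ballots, Tau on 9. Tau wins 9–0.
Epsilon vs Tau: 0 for Epsilon, 9 for Tau — Tau by 9–0.
Tau defeats every rival head-to-head and is the Condorcet winner.

Tau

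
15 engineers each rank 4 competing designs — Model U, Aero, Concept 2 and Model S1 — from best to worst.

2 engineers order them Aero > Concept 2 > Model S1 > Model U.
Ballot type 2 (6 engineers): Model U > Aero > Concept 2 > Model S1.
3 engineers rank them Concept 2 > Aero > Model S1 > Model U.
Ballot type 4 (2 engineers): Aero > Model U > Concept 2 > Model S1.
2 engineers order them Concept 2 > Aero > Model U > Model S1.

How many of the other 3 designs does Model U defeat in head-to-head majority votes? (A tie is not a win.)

Model U against each rival (15 engineers):
Model U vs Aero: Model U is ranked higher on 6 ballots, Aero on 9. Aero wins 9–6.
Model U vs Concept 2: Model U wins 8–7.
Model U vs Model S1: Model U is ranked higher on 6+2+2 = 10 ballots, Model S1 on 5. Model U wins 10–5.
Model U beats Concept 2, Model S1; loses to Aero — 2 pairwise wins.

2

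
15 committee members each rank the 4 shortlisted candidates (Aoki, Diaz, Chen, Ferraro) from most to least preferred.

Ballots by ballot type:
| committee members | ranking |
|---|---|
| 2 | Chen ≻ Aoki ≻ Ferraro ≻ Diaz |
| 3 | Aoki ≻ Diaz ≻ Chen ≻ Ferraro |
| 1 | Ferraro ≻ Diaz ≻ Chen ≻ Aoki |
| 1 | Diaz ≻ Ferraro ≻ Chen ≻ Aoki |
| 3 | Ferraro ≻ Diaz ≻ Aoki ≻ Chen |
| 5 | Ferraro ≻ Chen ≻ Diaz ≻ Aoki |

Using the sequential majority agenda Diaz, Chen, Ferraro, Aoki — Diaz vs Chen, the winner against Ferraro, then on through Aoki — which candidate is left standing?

Round 1: Diaz vs Chen — 8–7, Diaz advances.
Round 2: Diaz vs Ferraro — 4–11, Ferraro advances.
Round 3: Ferraro vs Aoki — 10–5, Ferraro advances.
The agenda winner is Ferraro.

Ferraro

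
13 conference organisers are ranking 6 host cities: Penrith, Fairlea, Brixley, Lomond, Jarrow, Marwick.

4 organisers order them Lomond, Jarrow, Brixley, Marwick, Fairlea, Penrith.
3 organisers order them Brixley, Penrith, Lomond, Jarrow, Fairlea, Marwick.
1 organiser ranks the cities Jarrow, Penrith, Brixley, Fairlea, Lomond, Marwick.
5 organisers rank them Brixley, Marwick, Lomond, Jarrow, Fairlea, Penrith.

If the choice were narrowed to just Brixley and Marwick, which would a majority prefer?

Ballots ranking Brixley above Marwick: 4 + 3 + 1 + 5 = 13.
Ballots ranking Marwick above Brixley: 13 − 13 = 0.
Brixley wins the head-to-head 13–0.

Brixley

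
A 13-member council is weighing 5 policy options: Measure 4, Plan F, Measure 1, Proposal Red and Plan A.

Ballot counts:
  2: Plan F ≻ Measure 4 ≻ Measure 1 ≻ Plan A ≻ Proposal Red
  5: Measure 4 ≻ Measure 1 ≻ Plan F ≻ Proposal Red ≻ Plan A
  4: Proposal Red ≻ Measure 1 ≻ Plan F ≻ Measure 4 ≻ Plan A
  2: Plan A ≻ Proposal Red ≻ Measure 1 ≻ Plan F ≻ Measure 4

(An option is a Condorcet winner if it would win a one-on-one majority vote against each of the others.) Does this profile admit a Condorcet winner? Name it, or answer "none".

none

Check each pair by majority over 13 ballots:
Measure 4 vs Plan F: 5 to 8, Plan F.
Measure 4 vs Measure 1: 2+5 = 7 for Measure 4, 6 for Measure 1 — Measure 4 by 7–6.
Measure 4 vs Proposal Red: 7 to 6, Measure 4.
Measure 4 vs Plan A: 2+5+4 = 11 for Measure 4, 2 for Plan A — Measure 4 by 11–2.
Plan F vs Measure 1: Plan F preferred on 2 ballots; Measure 1 wins 11–2.
Plan F vs Proposal Red: Plan F preferred on 2+5 = 7 ballots; Plan F wins 7–6.
Plan F vs Plan A: 2+5+4 = 11 for Plan F, 2 for Plan A — Plan F by 11–2.
Measure 1 vs Proposal Red: 2+5 = 7 for Measure 1, 6 for Proposal Red — Measure 1 by 7–6.
Measure 1 vs Plan A: 11 to 2, Measure 1.
Proposal Red vs Plan A: Proposal Red is ranked higher on 5+4 = 9 ballots, Plan A on 4. Proposal Red wins 9–4.
Each option drops at least one matchup (Measure 4 loses to Plan F; Plan F loses to Measure 1; Measure 1 loses to Measure 4; Proposal Red loses to Measure 4; Plan A loses to Measure 4); the cycle Measure 4 beats Measure 1 beats Plan F beats Measure 4 rules out a Condorcet winner.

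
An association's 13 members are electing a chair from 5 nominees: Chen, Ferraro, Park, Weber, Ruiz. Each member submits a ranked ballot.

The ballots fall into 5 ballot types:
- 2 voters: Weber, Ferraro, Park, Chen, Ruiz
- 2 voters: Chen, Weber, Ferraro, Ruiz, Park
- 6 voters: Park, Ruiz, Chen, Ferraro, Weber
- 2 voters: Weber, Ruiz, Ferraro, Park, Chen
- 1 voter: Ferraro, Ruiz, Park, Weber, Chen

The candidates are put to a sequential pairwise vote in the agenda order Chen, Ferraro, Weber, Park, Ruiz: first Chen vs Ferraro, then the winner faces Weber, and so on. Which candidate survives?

Park

Round 1: Chen vs Ferraro — 8–5, Chen advances.
Round 2: Chen vs Weber — 8–5, Chen advances.
Round 3: Chen vs Park — 2–11, Park advances.
Round 4: Park vs Ruiz — 8–5, Park advances.
The agenda winner is Park.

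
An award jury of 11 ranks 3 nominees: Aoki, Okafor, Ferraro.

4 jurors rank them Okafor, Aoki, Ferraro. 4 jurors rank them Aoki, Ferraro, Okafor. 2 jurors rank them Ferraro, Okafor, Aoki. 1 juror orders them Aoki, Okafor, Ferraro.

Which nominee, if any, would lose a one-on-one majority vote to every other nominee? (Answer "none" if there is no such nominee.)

Pairwise majorities:
Aoki vs Okafor: Aoki preferred on 4+1 = 5 ballots; Okafor wins 6–5.
Aoki–Ferraro: Aoki 9–2.
Okafor vs Ferraro: Ferraro wins 6–5.
Each nominee has at least one pairwise win (Aoki beats Ferraro; Okafor beats Aoki; Ferraro beats Okafor) — no Condorcet loser.

none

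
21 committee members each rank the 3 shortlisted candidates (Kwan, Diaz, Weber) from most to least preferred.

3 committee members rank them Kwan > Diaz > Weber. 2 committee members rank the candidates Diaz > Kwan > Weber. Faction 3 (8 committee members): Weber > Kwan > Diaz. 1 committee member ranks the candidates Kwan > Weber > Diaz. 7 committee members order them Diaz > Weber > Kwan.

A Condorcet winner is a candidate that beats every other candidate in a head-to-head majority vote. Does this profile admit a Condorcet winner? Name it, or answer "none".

none

Head-to-head results (21 committee members):
Kwan vs Diaz: 3+8+1 = 12 for Kwan, 9 for Diaz — Kwan by 12–9.
Kwan vs Weber: 6 to 15, Weber.
Diaz vs Weber: Diaz preferred on 3+2+7 = 12 ballots; Diaz wins 12–9.
Every candidate loses at least once (Kwan loses to Weber; Diaz loses to Kwan; Weber loses to Diaz). The majority relation contains the cycle Kwan beats Diaz beats Weber beats Kwan, so there is no Condorcet winner.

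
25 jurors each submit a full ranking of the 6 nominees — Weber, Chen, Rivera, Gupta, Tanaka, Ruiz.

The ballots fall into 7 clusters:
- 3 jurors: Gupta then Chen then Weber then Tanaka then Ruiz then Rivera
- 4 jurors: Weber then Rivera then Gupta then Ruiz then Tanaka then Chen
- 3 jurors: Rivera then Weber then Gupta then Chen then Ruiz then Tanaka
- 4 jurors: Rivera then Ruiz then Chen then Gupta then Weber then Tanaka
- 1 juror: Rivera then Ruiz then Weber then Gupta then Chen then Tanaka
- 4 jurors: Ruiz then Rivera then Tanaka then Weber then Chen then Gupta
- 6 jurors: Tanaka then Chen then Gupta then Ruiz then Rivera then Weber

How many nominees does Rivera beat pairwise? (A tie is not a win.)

4

Rivera against each rival (25 jurors):
Rivera–Weber: Rivera 18–7.
Rivera vs Chen: Rivera, 16–9.
Rivera vs Gupta: Rivera wins 16–9.
Rivera–Tanaka: Rivera 16–9.
Rivera vs Ruiz: Ruiz, 13–12.
Rivera beats Weber, Chen, Gupta, Tanaka; loses to Ruiz — 4 pairwise wins.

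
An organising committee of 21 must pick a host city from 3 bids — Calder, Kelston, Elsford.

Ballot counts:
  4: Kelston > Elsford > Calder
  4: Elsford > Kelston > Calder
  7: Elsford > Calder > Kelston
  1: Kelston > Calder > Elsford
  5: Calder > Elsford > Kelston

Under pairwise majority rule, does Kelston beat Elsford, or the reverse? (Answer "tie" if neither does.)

Ballots ranking Kelston above Elsford: 4 + 1 = 5.
Ballots ranking Elsford above Kelston: 21 − 5 = 16.
Elsford wins the head-to-head 16–5.

Elsford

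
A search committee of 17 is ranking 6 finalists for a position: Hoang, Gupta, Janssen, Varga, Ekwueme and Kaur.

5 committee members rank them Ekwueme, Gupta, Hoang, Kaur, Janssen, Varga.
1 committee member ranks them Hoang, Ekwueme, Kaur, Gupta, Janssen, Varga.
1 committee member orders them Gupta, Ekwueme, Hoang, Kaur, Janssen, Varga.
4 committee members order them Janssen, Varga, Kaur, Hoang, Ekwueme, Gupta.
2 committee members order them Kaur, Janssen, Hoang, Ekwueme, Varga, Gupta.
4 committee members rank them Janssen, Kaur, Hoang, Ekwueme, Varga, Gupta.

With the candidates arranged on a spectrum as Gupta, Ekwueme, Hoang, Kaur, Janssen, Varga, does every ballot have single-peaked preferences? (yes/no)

Axis positions: Gupta=1, Ekwueme=2, Hoang=3, Kaur=4, Janssen=5, Varga=6.
Cluster 1 (peak Ekwueme at position 2): ranking walks positions 2-1-3-4-5-6, expanding outward from the peak — single-peaked.
Cluster 2 (peak Hoang at position 3): ranking walks positions 3-2-4-1-5-6, expanding outward from the peak — single-peaked.
Cluster 3 (peak Gupta at position 1): ranking walks positions 1-2-3-4-5-6, expanding outward from the peak — single-peaked.
Cluster 4 (peak Janssen at position 5): ranking walks positions 5-6-4-3-2-1, expanding outward from the peak — single-peaked.
Cluster 5 (peak Kaur at position 4): ranking walks positions 4-5-3-2-6-1, expanding outward from the peak — single-peaked.
Cluster 6 (peak Janssen at position 5): ranking walks positions 5-4-3-2-6-1, expanding outward from the peak — single-peaked.
Every ranking is single-peaked on this axis.

yes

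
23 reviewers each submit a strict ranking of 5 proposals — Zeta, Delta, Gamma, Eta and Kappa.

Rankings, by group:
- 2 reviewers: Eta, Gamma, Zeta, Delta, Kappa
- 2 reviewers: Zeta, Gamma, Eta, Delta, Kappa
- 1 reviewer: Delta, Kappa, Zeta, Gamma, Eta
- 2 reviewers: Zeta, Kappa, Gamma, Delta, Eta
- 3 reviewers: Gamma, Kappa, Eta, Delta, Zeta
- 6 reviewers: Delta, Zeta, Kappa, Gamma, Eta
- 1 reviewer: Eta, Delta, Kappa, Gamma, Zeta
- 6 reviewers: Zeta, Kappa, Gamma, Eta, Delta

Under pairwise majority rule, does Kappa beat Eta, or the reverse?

Kappa

Ballots ranking Kappa above Eta: 1 + 2 + 3 + 6 + 6 = 18.
Ballots ranking Eta above Kappa: 23 − 18 = 5.
Kappa wins the head-to-head 18–5.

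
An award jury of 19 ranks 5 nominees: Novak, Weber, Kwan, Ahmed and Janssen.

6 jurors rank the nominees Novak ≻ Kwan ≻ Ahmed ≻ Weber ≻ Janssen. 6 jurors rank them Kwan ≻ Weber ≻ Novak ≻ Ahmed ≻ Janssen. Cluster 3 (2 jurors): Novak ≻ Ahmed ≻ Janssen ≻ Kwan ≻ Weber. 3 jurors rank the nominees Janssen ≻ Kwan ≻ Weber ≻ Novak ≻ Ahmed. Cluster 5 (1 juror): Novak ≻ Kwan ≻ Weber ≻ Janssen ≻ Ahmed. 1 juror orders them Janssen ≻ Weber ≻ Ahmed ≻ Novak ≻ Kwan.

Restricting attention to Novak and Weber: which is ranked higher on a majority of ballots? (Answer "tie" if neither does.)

Ballots ranking Novak above Weber: 6 + 2 + 1 = 9.
Ballots ranking Weber above Novak: 19 − 9 = 10.
Weber wins the head-to-head 10–9.

Weber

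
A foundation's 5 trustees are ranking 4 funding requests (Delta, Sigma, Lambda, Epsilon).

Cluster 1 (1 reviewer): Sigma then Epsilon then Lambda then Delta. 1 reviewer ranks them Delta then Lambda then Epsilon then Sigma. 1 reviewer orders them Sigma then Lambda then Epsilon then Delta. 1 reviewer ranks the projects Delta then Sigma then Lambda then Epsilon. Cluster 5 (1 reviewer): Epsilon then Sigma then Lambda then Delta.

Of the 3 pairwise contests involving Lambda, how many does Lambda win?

2

Lambda against each rival (5 reviewers):
Lambda vs Delta: 3 to 2, Lambda.
Lambda vs Sigma: Lambda preferred on 1 ballot; Sigma wins 4–1.
Lambda–Epsilon: Lambda 3–2.
Lambda beats Delta, Epsilon; loses to Sigma — 2 pairwise wins.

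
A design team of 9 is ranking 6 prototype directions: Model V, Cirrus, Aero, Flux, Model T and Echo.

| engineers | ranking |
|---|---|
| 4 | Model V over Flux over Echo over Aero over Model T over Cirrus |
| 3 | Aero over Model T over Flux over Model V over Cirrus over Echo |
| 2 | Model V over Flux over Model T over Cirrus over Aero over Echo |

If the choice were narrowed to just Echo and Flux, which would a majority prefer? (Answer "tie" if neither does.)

Flux

No ballot ranks Echo above Flux: 0.
Ballots ranking Flux above Echo: 9 − 0 = 9.
Flux wins the head-to-head 9–0.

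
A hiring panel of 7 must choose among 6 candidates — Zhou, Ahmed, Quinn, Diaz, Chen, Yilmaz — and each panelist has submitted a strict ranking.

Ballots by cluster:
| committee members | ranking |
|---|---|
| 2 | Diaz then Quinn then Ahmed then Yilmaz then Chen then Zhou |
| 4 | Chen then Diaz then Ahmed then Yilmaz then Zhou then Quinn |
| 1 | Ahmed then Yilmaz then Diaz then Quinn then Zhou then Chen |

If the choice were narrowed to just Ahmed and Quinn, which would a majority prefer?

Ballots ranking Ahmed above Quinn: 4 + 1 = 5.
Ballots ranking Quinn above Ahmed: 7 − 5 = 2.
Ahmed wins the head-to-head 5–2.

Ahmed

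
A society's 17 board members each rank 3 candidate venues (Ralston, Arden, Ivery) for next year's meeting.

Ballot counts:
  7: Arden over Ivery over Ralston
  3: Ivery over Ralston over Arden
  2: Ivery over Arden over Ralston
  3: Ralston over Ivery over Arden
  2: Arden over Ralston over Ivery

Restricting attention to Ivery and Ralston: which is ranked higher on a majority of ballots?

Ivery

Ballots ranking Ivery above Ralston: 7 + 3 + 2 = 12.
Ballots ranking Ralston above Ivery: 17 − 12 = 5.
Ivery wins the head-to-head 12–5.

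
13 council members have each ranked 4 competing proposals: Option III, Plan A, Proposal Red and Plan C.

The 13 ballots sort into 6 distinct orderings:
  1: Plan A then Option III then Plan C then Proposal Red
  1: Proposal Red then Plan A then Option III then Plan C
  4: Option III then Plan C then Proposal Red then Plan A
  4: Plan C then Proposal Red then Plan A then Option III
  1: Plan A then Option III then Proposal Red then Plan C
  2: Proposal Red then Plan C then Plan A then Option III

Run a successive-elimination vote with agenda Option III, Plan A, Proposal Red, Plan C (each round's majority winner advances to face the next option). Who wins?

Round 1: Option III vs Plan A — 4–9, Plan A advances.
Round 2: Plan A vs Proposal Red — 2–11, Proposal Red advances.
Round 3: Proposal Red vs Plan C — 4–9, Plan C advances.
The agenda winner is Plan C.

Plan C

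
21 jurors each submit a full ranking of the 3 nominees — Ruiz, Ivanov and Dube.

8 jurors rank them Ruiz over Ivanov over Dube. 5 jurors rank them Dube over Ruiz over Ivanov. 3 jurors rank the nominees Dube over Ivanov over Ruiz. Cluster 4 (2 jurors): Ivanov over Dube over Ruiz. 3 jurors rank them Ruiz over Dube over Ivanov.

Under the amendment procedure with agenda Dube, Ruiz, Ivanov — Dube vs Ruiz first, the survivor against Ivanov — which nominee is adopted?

Ruiz

Round 1: Dube vs Ruiz — 10–11, Ruiz advances.
Round 2: Ruiz vs Ivanov — 16–5, Ruiz advances.
Ruiz survives the agenda.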